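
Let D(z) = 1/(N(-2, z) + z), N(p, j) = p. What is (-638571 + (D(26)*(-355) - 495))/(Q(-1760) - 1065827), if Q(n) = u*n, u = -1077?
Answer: -15337939/19912632 ≈ -0.77026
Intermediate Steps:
Q(n) = -1077*n
D(z) = 1/(-2 + z)
(-638571 + (D(26)*(-355) - 495))/(Q(-1760) - 1065827) = (-638571 + (-355/(-2 + 26) - 495))/(-1077*(-1760) - 1065827) = (-638571 + (-355/24 - 495))/(1895520 - 1065827) = (-638571 + ((1/24)*(-355) - 495))/829693 = (-638571 + (-355/24 - 495))*(1/829693) = (-638571 - 12235/24)*(1/829693) = -15337939/24*1/829693 = -15337939/19912632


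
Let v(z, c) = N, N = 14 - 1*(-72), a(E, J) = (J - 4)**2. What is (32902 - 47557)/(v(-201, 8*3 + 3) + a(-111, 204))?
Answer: -4885/13362 ≈ -0.36559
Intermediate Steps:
a(E, J) = (-4 + J)**2
N = 86 (N = 14 + 72 = 86)
v(z, c) = 86
(32902 - 47557)/(v(-201, 8*3 + 3) + a(-111, 204)) = (32902 - 47557)/(86 + (-4 + 204)**2) = -14655/(86 + 200**2) = -14655/(86 + 40000) = -14655/40086 = -14655*1/40086 = -4885/13362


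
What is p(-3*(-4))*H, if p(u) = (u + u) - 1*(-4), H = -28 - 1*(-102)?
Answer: 2072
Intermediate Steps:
H = 74 (H = -28 + 102 = 74)
p(u) = 4 + 2*u (p(u) = 2*u + 4 = 4 + 2*u)
p(-3*(-4))*H = (4 + 2*(-3*(-4)))*74 = (4 + 2*12)*74 = (4 + 24)*74 = 28*74 = 2072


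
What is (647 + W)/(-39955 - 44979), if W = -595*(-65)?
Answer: -19661/42467 ≈ -0.46297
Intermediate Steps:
W = 38675
(647 + W)/(-39955 - 44979) = (647 + 38675)/(-39955 - 44979) = 39322/(-84934) = 39322*(-1/84934) = -19661/42467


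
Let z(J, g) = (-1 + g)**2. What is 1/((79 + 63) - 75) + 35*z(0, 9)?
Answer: 150081/67 ≈ 2240.0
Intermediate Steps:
1/((79 + 63) - 75) + 35*z(0, 9) = 1/((79 + 63) - 75) + 35*(-1 + 9)**2 = 1/(142 - 75) + 35*8**2 = 1/67 + 35*64 = 1/67 + 2240 = 150081/67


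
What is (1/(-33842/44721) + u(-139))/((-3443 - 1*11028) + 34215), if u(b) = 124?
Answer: 4151687/668176448 ≈ 0.0062135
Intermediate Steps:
(1/(-33842/44721) + u(-139))/((-3443 - 1*11028) + 34215) = (1/(-33842/44721) + 124)/((-3443 - 1*11028) + 34215) = (1/(-33842*1/44721) + 124)/((-3443 - 11028) + 34215) = (1/(-33842/44721) + 124)/(-14471 + 34215) = (-44721/33842 + 124)/19744 = (4151687/33842)*(1/19744) = 4151687/668176448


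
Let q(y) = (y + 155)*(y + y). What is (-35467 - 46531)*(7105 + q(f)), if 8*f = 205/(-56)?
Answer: -4092917196745/7168 ≈ -5.7100e+8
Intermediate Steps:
f = -205/448 (f = (205/(-56))/8 = (205*(-1/56))/8 = (1/8)*(-205/56) = -205/448 ≈ -0.45759)
q(y) = 2*y*(155 + y) (q(y) = (155 + y)*(2*y) = 2*y*(155 + y))
(-35467 - 46531)*(7105 + q(f)) = (-35467 - 46531)*(7105 + 2*(-205/448)*(155 - 205/448)) = -81998*(7105 + 2*(-205/448)*(69235/448)) = -81998*(7105 - 14193175/100352) = -81998*698807785/100352 = -4092917196745/7168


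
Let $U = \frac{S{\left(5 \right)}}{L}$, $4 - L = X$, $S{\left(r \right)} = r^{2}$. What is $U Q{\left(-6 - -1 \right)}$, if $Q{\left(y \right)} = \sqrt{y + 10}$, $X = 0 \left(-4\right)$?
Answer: $\frac{25 \sqrt{5}}{4} \approx 13.975$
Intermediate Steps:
$X = 0$
$L = 4$ ($L = 4 - 0 = 4 + 0 = 4$)
$Q{\left(y \right)} = \sqrt{10 + y}$
$U = \frac{25}{4}$ ($U = \frac{5^{2}}{4} = 25 \cdot \frac{1}{4} = \frac{25}{4} \approx 6.25$)
$U Q{\left(-6 - -1 \right)} = \frac{25 \sqrt{10 - 5}}{4} = \frac{25 \sqrt{5}}{4}$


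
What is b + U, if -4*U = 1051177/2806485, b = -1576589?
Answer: -17698694569837/11225940 ≈ -1.5766e+6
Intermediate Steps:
U = -1051177/11225940 (U = -1051177/(4*2806485) = -¼*1051177/2806485 = -1051177/11225940 ≈ -0.093638)
b + U = -1576589 - 1051177/11225940 = -17698694569837/11225940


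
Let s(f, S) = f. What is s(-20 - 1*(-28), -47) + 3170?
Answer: 3178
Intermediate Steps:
s(-20 - 1*(-28), -47) + 3170 = (-20 - 1*(-28)) + 3170 = (-20 + 28) + 3170 = 8 + 3170 = 3178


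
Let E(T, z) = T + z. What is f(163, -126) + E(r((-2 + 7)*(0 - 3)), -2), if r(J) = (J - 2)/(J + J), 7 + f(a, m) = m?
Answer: -4033/30 ≈ -134.43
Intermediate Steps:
f(a, m) = -7 + m
r(J) = (-2 + J)/(2*J) (r(J) = (-2 + J)/((2*J)) = (-2 + J)*(1/(2*J)) = (-2 + J)/(2*J))
f(163, -126) + E(r((-2 + 7)*(0 - 3)), -2) = (-7 - 126) + ((-2 + (-2 + 7)*(0 - 3))/(2*(((-2 + 7)*(0 - 3)))) - 2) = -133 + ((-2 + 5*(-3))/(2*((5*(-3)))) - 2) = -133 + ((½)*(-2 - 15)/(-15) - 2) = -133 + ((½)*(-1/15)*(-17) - 2) = -133 + (17/30 - 2) = -133 - 43/30 = -4033/30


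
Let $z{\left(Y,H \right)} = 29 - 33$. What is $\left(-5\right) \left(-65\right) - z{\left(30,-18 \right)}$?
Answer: $329$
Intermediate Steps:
$z{\left(Y,H \right)} = -4$
$\left(-5\right) \left(-65\right) - z{\left(30,-18 \right)} = \left(-5\right) \left(-65\right) - -4 = 325 + 4 = 329$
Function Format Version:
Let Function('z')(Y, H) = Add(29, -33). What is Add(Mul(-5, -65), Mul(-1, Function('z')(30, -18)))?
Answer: 329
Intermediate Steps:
Function('z')(Y, H) = -4
Add(Mul(-5, -65), Mul(-1, Function('z')(30, -18))) = Add(Mul(-5, -65), Mul(-1, -4)) = Add(325, 4) = 329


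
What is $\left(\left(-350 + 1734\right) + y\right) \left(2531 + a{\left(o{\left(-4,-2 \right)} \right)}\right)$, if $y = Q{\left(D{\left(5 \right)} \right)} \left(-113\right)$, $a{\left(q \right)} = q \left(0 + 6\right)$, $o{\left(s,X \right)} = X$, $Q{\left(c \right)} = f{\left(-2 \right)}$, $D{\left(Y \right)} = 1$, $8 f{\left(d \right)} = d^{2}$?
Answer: $\frac{6687945}{2} \approx 3.344 \cdot 10^{6}$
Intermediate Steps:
$f{\left(d \right)} = \frac{d^{2}}{8}$
$Q{\left(c \right)} = \frac{1}{2}$ ($Q{\left(c \right)} = \frac{\left(-2\right)^{2}}{8} = \frac{1}{8} \cdot 4 = \frac{1}{2}$)
$a{\left(q \right)} = 6 q$ ($a{\left(q \right)} = q 6 = 6 q$)
$y = - \frac{113}{2}$ ($y = \frac{1}{2} \left(-113\right) = - \frac{113}{2} \approx -56.5$)
$\left(\left(-350 + 1734\right) + y\right) \left(2531 + a{\left(o{\left(-4,-2 \right)} \right)}\right) = \left(\left(-350 + 1734\right) - \frac{113}{2}\right) \left(2531 + 6 \left(-2\right)\right) = \left(1384 - \frac{113}{2}\right) \left(2531 - 12\right) = \frac{2655}{2} \cdot 2519 = \frac{6687945}{2}$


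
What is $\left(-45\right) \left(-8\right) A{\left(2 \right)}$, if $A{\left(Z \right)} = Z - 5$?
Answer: $-1080$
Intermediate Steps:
$A{\left(Z \right)} = -5 + Z$
$\left(-45\right) \left(-8\right) A{\left(2 \right)} = \left(-45\right) \left(-8\right) \left(-5 + 2\right) = 360 \left(-3\right) = -1080$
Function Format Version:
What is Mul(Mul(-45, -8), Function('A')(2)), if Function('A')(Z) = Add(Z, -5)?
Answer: -1080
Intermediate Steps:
Function('A')(Z) = Add(-5, Z)
Mul(Mul(-45, -8), Function('A')(2)) = Mul(Mul(-45, -8), Add(-5, 2)) = Mul(360, -3) = -1080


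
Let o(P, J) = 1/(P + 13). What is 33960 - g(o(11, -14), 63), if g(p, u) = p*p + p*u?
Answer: 19559447/576 ≈ 33957.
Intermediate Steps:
o(P, J) = 1/(13 + P)
g(p, u) = p² + p*u
33960 - g(o(11, -14), 63) = 33960 - (1/(13 + 11) + 63)/(13 + 11) = 33960 - (1/24 + 63)/24 = 33960 - 1513/(24*24) = 33960 - 1*1513/576 = 33960 - 1513/576 = 19559447/576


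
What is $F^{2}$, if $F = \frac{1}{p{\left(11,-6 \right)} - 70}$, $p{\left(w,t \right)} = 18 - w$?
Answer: $\frac{1}{3969} \approx 0.00025195$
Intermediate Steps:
$F = - \frac{1}{63}$ ($F = \frac{1}{\left(18 - 11\right) - 70} = \frac{1}{7 - 70} = \frac{1}{-63} = - \frac{1}{63} \approx -0.015873$)
$F^{2} = \left(- \frac{1}{63}\right)^{2} = \frac{1}{3969}$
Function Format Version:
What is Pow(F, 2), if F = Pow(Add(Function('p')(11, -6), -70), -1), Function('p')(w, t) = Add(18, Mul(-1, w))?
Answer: Rational(1, 3969) ≈ 0.00025195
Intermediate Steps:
F = Rational(-1, 63) (F = Pow(Add(Add(18, Mul(-1, 11)), -70), -1) = Pow(Add(Add(18, -11), -70), -1) = Pow(Add(7, -70), -1) = Pow(-63, -1) = Rational(-1, 63) ≈ -0.015873)
Pow(F, 2) = Pow(Rational(-1, 63), 2) = Rational(1, 3969)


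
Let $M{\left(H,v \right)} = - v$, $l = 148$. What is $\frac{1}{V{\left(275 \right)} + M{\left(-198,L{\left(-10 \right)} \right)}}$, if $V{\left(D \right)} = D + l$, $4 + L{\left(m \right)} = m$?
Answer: $\frac{1}{437} \approx 0.0022883$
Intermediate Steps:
$L{\left(m \right)} = -4 + m$
$V{\left(D \right)} = 148 + D$ ($V{\left(D \right)} = D + 148 = 148 + D$)
$\frac{1}{V{\left(275 \right)} + M{\left(-198,L{\left(-10 \right)} \right)}} = \frac{1}{\left(148 + 275\right) - \left(-4 - 10\right)} = \frac{1}{423 - -14} = \frac{1}{423 + 14} = \frac{1}{437}$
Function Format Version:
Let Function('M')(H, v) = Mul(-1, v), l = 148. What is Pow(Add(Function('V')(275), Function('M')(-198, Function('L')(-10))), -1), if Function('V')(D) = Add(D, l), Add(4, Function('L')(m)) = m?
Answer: Rational(1, 437) ≈ 0.0022883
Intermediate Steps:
Function('L')(m) = Add(-4, m)
Function('V')(D) = Add(148, D) (Function('V')(D) = Add(D, 148) = Add(148, D))
Pow(Add(Function('V')(275), Function('M')(-198, Function('L')(-10))), -1) = Pow(Add(Add(148, 275), Mul(-1, Add(-4, -10))), -1) = Pow(Add(423, Mul(-1, -14)), -1) = Pow(Add(423, 14), -1) = Pow(437, -1) = Rational(1, 437)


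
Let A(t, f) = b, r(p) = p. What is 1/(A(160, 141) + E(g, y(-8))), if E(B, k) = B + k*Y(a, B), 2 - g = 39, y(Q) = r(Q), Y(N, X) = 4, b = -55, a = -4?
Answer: -1/124 ≈ -0.0080645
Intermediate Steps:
y(Q) = Q
A(t, f) = -55
g = -37 (g = 2 - 1*39 = 2 - 39 = -37)
E(B, k) = B + 4*k (E(B, k) = B + k*4 = B + 4*k)
1/(A(160, 141) + E(g, y(-8))) = 1/(-55 + (-37 + 4*(-8))) = 1/(-55 + (-37 - 32)) = 1/(-55 - 69) = 1/(-124) = -1/124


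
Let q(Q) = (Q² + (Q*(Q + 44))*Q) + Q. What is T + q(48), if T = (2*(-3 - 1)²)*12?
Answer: 214704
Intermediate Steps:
T = 384 (T = (2*(-4)²)*12 = (2*16)*12 = 32*12 = 384)
q(Q) = Q + Q² + Q²*(44 + Q) (q(Q) = (Q² + (Q*(44 + Q))*Q) + Q = (Q² + Q²*(44 + Q)) + Q = Q + Q² + Q²*(44 + Q))
T + q(48) = 384 + 48*(1 + 48² + 45*48) = 384 + 48*(1 + 2304 + 2160) = 384 + 48*4465 = 384 + 214320 = 214704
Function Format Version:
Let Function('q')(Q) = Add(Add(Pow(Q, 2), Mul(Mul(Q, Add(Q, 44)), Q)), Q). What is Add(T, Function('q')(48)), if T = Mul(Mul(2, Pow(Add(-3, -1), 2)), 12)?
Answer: 214704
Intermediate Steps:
T = 384 (T = Mul(Mul(2, Pow(-4, 2)), 12) = Mul(Mul(2, 16), 12) = Mul(32, 12) = 384)
Function('q')(Q) = Add(Q, Pow(Q, 2), Mul(Pow(Q, 2), Add(44, Q))) (Function('q')(Q) = Add(Add(Pow(Q, 2), Mul(Mul(Q, Add(44, Q)), Q)), Q) = Add(Add(Pow(Q, 2), Mul(Pow(Q, 2), Add(44, Q))), Q) = Add(Q, Pow(Q, 2), Mul(Pow(Q, 2), Add(44, Q))))
Add(T, Function('q')(48)) = Add(384, Mul(48, Add(1, Pow(48, 2), Mul(45, 48)))) = Add(384, Mul(48, Add(1, 2304, 2160))) = Add(384, Mul(48, 4465)) = Add(384, 214320) = 214704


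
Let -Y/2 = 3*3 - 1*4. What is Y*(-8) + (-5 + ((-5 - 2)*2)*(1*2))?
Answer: 47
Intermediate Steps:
Y = -10 (Y = -2*(3*3 - 1*4) = -2*(9 - 4) = -2*5 = -10)
Y*(-8) + (-5 + ((-5 - 2)*2)*(1*2)) = -10*(-8) + (-5 + ((-5 - 2)*2)*(1*2)) = 80 + (-5 - 7*2*2) = 80 + (-5 - 14*2) = 80 + (-5 - 28) = 80 - 33 = 47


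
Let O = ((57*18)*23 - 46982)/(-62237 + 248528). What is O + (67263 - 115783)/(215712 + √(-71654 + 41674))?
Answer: 4*(-5846*√7495 + 1760381091*I)/(186291*(√7495 - 107856*I)) ≈ -0.35045 + 0.00018055*I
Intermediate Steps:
O = -23384/186291 (O = (1026*23 - 46982)/186291 = (23598 - 46982)*(1/186291) = -23384*1/186291 = -23384/186291 ≈ -0.12552)
O + (67263 - 115783)/(215712 + √(-71654 + 41674)) = -23384/186291 + (67263 - 115783)/(215712 + √(-71654 + 41674)) = -23384/186291 - 48520/(215712 + √(-29980)) = -23384/186291 - 48520/(215712 + 2*I*√7495)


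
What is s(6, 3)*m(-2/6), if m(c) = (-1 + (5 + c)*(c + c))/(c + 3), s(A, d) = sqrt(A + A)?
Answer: -37*sqrt(3)/12 ≈ -5.3405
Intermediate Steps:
s(A, d) = sqrt(2)*sqrt(A) (s(A, d) = sqrt(2*A) = sqrt(2)*sqrt(A))
m(c) = (-1 + 2*c*(5 + c))/(3 + c) (m(c) = (-1 + (5 + c)*(2*c))/(3 + c) = (-1 + 2*c*(5 + c))/(3 + c))
s(6, 3)*m(-2/6) = (sqrt(2)*sqrt(6))*((-1 + 2*(-2/6)**2 + 10*(-2/6))/(3 - 2/6)) = (2*sqrt(3))*((-1 + 2*(-2*1/6)**2 + 10*(-2*1/6))/(3 - 2*1/6)) = (2*sqrt(3))*((-1 + 2*(-1/3)**2 + 10*(-1/3))/(3 - 1/3)) = (2*sqrt(3))*((-1 + 2*(1/9) - 10/3)/(8/3)) = (2*sqrt(3))*(3*(-1 + 2/9 - 10/3)/8) = (2*sqrt(3))*((3/8)*(-37/9)) = (2*sqrt(3))*(-37/24) = -37*sqrt(3)/12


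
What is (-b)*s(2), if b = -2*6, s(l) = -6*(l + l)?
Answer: -288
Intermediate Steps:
s(l) = -12*l
b = -12
(-b)*s(2) = (-1*(-12))*(-12*2) = 12*(-24) = -288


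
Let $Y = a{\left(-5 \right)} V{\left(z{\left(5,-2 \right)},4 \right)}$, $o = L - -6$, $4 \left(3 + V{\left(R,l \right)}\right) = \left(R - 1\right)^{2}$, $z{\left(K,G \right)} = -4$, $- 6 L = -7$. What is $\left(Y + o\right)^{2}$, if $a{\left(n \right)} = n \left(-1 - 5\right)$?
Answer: $\frac{98596}{9} \approx 10955.0$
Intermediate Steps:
$L = \frac{7}{6}$ ($L = \left(- \frac{1}{6}\right) \left(-7\right) = \frac{7}{6} \approx 1.1667$)
$a{\left(n \right)} = - 6 n$ ($a{\left(n \right)} = n \left(-6\right) = - 6 n$)
$V{\left(R,l \right)} = -3 + \frac{\left(-1 + R\right)^{2}}{4}$ ($V{\left(R,l \right)} = -3 + \frac{\left(R - 1\right)^{2}}{4} = -3 + \frac{\left(-1 + R\right)^{2}}{4}$)
$o = \frac{43}{6}$ ($o = \frac{7}{6} - -6 = \frac{7}{6} + 6 = \frac{43}{6} \approx 7.1667$)
$Y = \frac{195}{2}$ ($Y = \left(-6\right) \left(-5\right) \left(-3 + \frac{\left(-1 - 4\right)^{2}}{4}\right) = 30 \left(-3 + \frac{\left(-5\right)^{2}}{4}\right) = 30 \left(-3 + \frac{1}{4} \cdot 25\right) = 30 \left(-3 + \frac{25}{4}\right) = 30 \cdot \frac{13}{4} = \frac{195}{2} \approx 97.5$)
$\left(Y + o\right)^{2} = \left(\frac{195}{2} + \frac{43}{6}\right)^{2} = \left(\frac{314}{3}\right)^{2} = \frac{98596}{9}$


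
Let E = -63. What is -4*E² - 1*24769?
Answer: -40645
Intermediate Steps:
-4*E² - 1*24769 = -4*(-63)² - 1*24769 = -4*3969 - 24769 = -15876 - 24769 = -40645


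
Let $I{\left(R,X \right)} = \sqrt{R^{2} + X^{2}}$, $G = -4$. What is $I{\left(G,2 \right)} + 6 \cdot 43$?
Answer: $258 + 2 \sqrt{5} \approx 262.47$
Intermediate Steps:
$I{\left(G,2 \right)} + 6 \cdot 43 = \sqrt{\left(-4\right)^{2} + 2^{2}} + 6 \cdot 43 = \sqrt{16 + 4} + 258 = \sqrt{20} + 258 = 2 \sqrt{5} + 258 = 258 + 2 \sqrt{5}$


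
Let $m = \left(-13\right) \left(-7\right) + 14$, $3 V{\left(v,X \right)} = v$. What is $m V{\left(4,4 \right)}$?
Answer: $140$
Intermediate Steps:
$V{\left(v,X \right)} = \frac{v}{3}$
$m = 105$ ($m = 91 + 14 = 105$)
$m V{\left(4,4 \right)} = 105 \cdot \frac{1}{3} \cdot 4 = 105 \cdot \frac{4}{3} = 140$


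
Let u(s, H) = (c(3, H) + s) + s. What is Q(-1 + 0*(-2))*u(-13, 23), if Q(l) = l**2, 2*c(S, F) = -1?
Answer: -53/2 ≈ -26.500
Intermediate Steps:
c(S, F) = -1/2 (c(S, F) = (1/2)*(-1) = -1/2)
u(s, H) = -1/2 + 2*s (u(s, H) = (-1/2 + s) + s = -1/2 + 2*s)
Q(-1 + 0*(-2))*u(-13, 23) = (-1 + 0*(-2))**2*(-1/2 + 2*(-13)) = (-1 + 0)**2*(-1/2 - 26) = (-1)**2*(-53/2) = 1*(-53/2) = -53/2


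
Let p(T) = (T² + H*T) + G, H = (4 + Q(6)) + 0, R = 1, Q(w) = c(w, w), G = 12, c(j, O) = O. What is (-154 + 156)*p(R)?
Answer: 46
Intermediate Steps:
Q(w) = w
H = 10 (H = (4 + 6) + 0 = 10 + 0 = 10)
p(T) = 12 + T² + 10*T (p(T) = (T² + 10*T) + 12 = 12 + T² + 10*T)
(-154 + 156)*p(R) = (-154 + 156)*(12 + 1² + 10*1) = 2*(12 + 1 + 10) = 2*23 = 46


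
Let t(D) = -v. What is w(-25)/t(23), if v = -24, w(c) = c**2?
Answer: 625/24 ≈ 26.042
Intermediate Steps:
t(D) = 24 (t(D) = -1*(-24) = 24)
w(-25)/t(23) = (-25)**2/24 = 625*(1/24) = 625/24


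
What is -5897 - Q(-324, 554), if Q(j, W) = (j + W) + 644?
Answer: -6771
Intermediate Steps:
Q(j, W) = 644 + W + j (Q(j, W) = (W + j) + 644 = 644 + W + j)
-5897 - Q(-324, 554) = -5897 - (644 + 554 - 324) = -5897 - 1*874 = -5897 - 874 = -6771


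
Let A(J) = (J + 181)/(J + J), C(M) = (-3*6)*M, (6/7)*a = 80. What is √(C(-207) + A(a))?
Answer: √73058405/140 ≈ 61.053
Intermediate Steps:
a = 280/3 (a = (7/6)*80 = 280/3 ≈ 93.333)
C(M) = -18*M
A(J) = (181 + J)/(2*J) (A(J) = (181 + J)/((2*J)) = (181 + J)*(1/(2*J)) = (181 + J)/(2*J))
√(C(-207) + A(a)) = √(-18*(-207) + (181 + 280/3)/(2*(280/3))) = √(3726 + (½)*(3/280)*(823/3)) = √(3726 + 823/560) = √(2087383/560) = √73058405/140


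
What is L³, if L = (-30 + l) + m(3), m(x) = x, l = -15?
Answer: -74088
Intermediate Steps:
L = -42 (L = (-30 - 15) + 3 = -45 + 3 = -42)
L³ = (-42)³ = -74088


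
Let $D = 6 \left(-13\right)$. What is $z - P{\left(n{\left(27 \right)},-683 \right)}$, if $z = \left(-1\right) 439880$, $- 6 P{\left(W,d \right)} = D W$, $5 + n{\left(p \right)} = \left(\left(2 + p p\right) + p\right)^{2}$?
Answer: $-7909147$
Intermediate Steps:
$n{\left(p \right)} = -5 + \left(2 + p + p^{2}\right)^{2}$ ($n{\left(p \right)} = -5 + \left(\left(2 + p p\right) + p\right)^{2} = -5 + \left(\left(2 + p^{2}\right) + p\right)^{2} = -5 + \left(2 + p + p^{2}\right)^{2}$)
$D = -78$
$P{\left(W,d \right)} = 13 W$ ($P{\left(W,d \right)} = - \frac{\left(-78\right) W}{6} = 13 W$)
$z = -439880$
$z - P{\left(n{\left(27 \right)},-683 \right)} = -439880 - 13 \left(-5 + \left(2 + 27 + 27^{2}\right)^{2}\right) = -439880 - 13 \left(-5 + \left(2 + 27 + 729\right)^{2}\right) = -439880 - 13 \left(-5 + 758^{2}\right) = -439880 - 13 \left(-5 + 574564\right) = -439880 - 13 \cdot 574559 = -439880 - 7469267 = -7909147$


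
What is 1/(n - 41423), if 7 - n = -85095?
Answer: 1/43679 ≈ 2.2894e-5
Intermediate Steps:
n = 85102 (n = 7 - 1*(-85095) = 7 + 85095 = 85102)
1/(n - 41423) = 1/(85102 - 41423) = 1/43679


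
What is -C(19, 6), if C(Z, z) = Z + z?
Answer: -25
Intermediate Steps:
-C(19, 6) = -(19 + 6) = -1*25 = -25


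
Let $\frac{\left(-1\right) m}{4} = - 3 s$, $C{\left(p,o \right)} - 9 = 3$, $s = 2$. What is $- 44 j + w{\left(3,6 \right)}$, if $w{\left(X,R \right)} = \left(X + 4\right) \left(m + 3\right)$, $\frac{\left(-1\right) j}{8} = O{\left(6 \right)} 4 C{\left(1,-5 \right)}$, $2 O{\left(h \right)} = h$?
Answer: $50877$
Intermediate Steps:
$O{\left(h \right)} = \frac{h}{2}$
$C{\left(p,o \right)} = 12$ ($C{\left(p,o \right)} = 9 + 3 = 12$)
$m = 24$ ($m = - 4 \left(\left(-3\right) 2\right) = \left(-4\right) \left(-6\right) = 24$)
$j = -1152$ ($j = - 8 \cdot \frac{1}{2} \cdot 6 \cdot 4 \cdot 12 = - 8 \cdot 3 \cdot 4 \cdot 12 = - 8 \cdot 12 \cdot 12 = \left(-8\right) 144 = -1152$)
$w{\left(X,R \right)} = 108 + 27 X$ ($w{\left(X,R \right)} = \left(X + 4\right) \left(24 + 3\right) = \left(4 + X\right) 27 = 108 + 27 X$)
$- 44 j + w{\left(3,6 \right)} = \left(-44\right) \left(-1152\right) + \left(108 + 27 \cdot 3\right) = 50688 + \left(108 + 81\right) = 50688 + 189 = 50877$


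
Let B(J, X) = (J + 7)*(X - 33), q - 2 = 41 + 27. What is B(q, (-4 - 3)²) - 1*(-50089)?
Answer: 51321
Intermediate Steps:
q = 70 (q = 2 + (41 + 27) = 2 + 68 = 70)
B(J, X) = (-33 + X)*(7 + J) (B(J, X) = (7 + J)*(-33 + X) = (-33 + X)*(7 + J))
B(q, (-4 - 3)²) - 1*(-50089) = (-231 - 33*70 + 7*(-4 - 3)² + 70*(-4 - 3)²) - 1*(-50089) = (-231 - 2310 + 7*(-7)² + 70*(-7)²) + 50089 = (-231 - 2310 + 7*49 + 70*49) + 50089 = (-231 - 2310 + 343 + 3430) + 50089 = 1232 + 50089 = 51321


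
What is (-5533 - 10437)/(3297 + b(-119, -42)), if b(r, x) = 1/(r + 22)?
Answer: -774545/159904 ≈ -4.8438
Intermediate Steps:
b(r, x) = 1/(22 + r)
(-5533 - 10437)/(3297 + b(-119, -42)) = (-5533 - 10437)/(3297 + 1/(22 - 119)) = -15970/(3297 + 1/(-97)) = -15970/(3297 - 1/97) = -15970/319808/97 = -15970*97/319808 = -774545/159904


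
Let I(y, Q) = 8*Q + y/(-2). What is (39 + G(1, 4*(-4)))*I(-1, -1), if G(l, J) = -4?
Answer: -525/2 ≈ -262.50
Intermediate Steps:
I(y, Q) = 8*Q - y/2 (I(y, Q) = 8*Q + y*(-½) = 8*Q - y/2)
(39 + G(1, 4*(-4)))*I(-1, -1) = (39 - 4)*(8*(-1) - ½*(-1)) = 35*(-8 + ½) = 35*(-15/2) = -525/2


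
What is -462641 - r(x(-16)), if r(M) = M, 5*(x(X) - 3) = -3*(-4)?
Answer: -2313232/5 ≈ -4.6265e+5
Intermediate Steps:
x(X) = 27/5 (x(X) = 3 + (-3*(-4))/5 = 3 + (⅕)*12 = 3 + 12/5 = 27/5)
-462641 - r(x(-16)) = -462641 - 1*27/5 = -462641 - 27/5 = -2313232/5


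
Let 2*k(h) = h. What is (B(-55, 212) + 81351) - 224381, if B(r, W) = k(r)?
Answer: -286115/2 ≈ -1.4306e+5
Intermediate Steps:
k(h) = h/2
B(r, W) = r/2
(B(-55, 212) + 81351) - 224381 = ((½)*(-55) + 81351) - 224381 = (-55/2 + 81351) - 224381 = 162647/2 - 224381 = -286115/2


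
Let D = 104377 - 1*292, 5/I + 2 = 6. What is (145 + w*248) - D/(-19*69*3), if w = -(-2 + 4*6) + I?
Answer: -2173872/437 ≈ -4974.5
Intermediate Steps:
I = 5/4 (I = 5/(-2 + 6) = 5/4 ≈ 1.2500)
w = -83/4 (w = -(-2 + 4*6) + 5/4 = -(-2 + 24) + 5/4 = -1*22 + 5/4 = -22 + 5/4 = -83/4 ≈ -20.750)
D = 104085 (D = 104377 - 292 = 104085)
(145 + w*248) - D/(-19*69*3) = (145 - 83/4*248) - 104085/(-19*69*3) = (145 - 5146) - 104085/((-1311*3)) = -5001 - 104085/(-3933) = -5001 - 104085*(-1)/3933 = -5001 - 1*(-11565/437) = -5001 + 11565/437 = -2173872/437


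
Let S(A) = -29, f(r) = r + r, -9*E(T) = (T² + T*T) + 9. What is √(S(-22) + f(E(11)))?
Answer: I*√763/3 ≈ 9.2075*I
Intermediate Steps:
E(T) = -1 - 2*T²/9 (E(T) = -((T² + T*T) + 9)/9 = -((T² + T²) + 9)/9 = -(2*T² + 9)/9 = -(9 + 2*T²)/9 = -1 - 2*T²/9)
f(r) = 2*r
√(S(-22) + f(E(11))) = √(-29 + 2*(-1 - 2/9*11²)) = √(-29 + 2*(-1 - 2/9*121)) = √(-29 + 2*(-1 - 242/9)) = √(-29 + 2*(-251/9)) = √(-29 - 502/9) = √(-763/9) = I*√763/3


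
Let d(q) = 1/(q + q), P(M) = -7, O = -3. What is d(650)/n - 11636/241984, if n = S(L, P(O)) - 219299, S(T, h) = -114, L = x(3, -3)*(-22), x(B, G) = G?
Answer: -207438550649/4313922875600 ≈ -0.048086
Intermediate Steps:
L = 66 (L = -3*(-22) = 66)
d(q) = 1/(2*q)
n = -219413 (n = -114 - 219299 = -219413)
d(650)/n - 11636/241984 = ((½)/650)/(-219413) - 11636/241984 = ((½)*(1/650))*(-1/219413) - 11636*1/241984 = (1/1300)*(-1/219413) - 2909/60496 = -1/285236900 - 2909/60496 = -207438550649/4313922875600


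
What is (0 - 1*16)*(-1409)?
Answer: 22544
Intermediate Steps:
(0 - 1*16)*(-1409) = (0 - 16)*(-1409) = -16*(-1409) = 22544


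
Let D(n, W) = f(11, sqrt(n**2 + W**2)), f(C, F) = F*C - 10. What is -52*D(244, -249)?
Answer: 520 - 572*sqrt(121537) ≈ -1.9889e+5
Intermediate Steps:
f(C, F) = -10 + C*F (f(C, F) = C*F - 10 = -10 + C*F)
D(n, W) = -10 + 11*sqrt(W**2 + n**2) (D(n, W) = -10 + 11*sqrt(n**2 + W**2) = -10 + 11*sqrt(W**2 + n**2))
-52*D(244, -249) = -52*(-10 + 11*sqrt((-249)**2 + 244**2)) = -52*(-10 + 11*sqrt(62001 + 59536)) = -52*(-10 + 11*sqrt(121537)) = 520 - 572*sqrt(121537)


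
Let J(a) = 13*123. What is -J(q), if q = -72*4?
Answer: -1599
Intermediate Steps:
q = -288
J(a) = 1599
-J(q) = -1*1599 = -1599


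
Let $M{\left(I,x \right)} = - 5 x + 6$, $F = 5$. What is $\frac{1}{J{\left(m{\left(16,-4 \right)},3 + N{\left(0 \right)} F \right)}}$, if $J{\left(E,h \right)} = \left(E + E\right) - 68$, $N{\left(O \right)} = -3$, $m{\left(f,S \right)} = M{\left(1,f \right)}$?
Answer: $- \frac{1}{216} \approx -0.0046296$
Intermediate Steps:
$M{\left(I,x \right)} = 6 - 5 x$
$m{\left(f,S \right)} = 6 - 5 f$
$J{\left(E,h \right)} = -68 + 2 E$ ($J{\left(E,h \right)} = 2 E - 68 = -68 + 2 E$)
$\frac{1}{J{\left(m{\left(16,-4 \right)},3 + N{\left(0 \right)} F \right)}} = \frac{1}{-68 + 2 \left(6 - 80\right)} = \frac{1}{-68 + 2 \left(-74\right)} = \frac{1}{-68 - 148} = \frac{1}{-216} = - \frac{1}{216}$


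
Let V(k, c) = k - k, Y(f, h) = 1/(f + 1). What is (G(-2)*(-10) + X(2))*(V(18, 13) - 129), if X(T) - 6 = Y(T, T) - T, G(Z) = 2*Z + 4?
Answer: -559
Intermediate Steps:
Y(f, h) = 1/(1 + f)
G(Z) = 4 + 2*Z
X(T) = 6 + 1/(1 + T) - T (X(T) = 6 + (1/(1 + T) - T) = 6 + 1/(1 + T) - T)
V(k, c) = 0
(G(-2)*(-10) + X(2))*(V(18, 13) - 129) = ((4 + 2*(-2))*(-10) + (1 + (1 + 2)*(6 - 1*2))/(1 + 2))*(0 - 129) = ((4 - 4)*(-10) + (1 + 3*(6 - 2))/3)*(-129) = (0*(-10) + (1 + 3*4)/3)*(-129) = (0 + (1 + 12)/3)*(-129) = (0 + (⅓)*13)*(-129) = (0 + 13/3)*(-129) = (13/3)*(-129) = -559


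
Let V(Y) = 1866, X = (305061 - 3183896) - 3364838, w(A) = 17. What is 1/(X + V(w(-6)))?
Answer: -1/6241807 ≈ -1.6021e-7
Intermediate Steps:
X = -6243673 (X = -2878835 - 3364838 = -6243673)
1/(X + V(w(-6))) = 1/(-6243673 + 1866) = 1/(-6241807) = -1/6241807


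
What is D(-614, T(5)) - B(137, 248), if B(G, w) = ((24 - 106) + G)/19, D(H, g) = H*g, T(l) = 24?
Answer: -280039/19 ≈ -14739.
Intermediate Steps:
B(G, w) = -82/19 + G/19 (B(G, w) = (-82 + G)*(1/19) = -82/19 + G/19)
D(-614, T(5)) - B(137, 248) = -614*24 - (-82/19 + (1/19)*137) = -14736 - (-82/19 + 137/19) = -14736 - 1*55/19 = -14736 - 55/19 = -280039/19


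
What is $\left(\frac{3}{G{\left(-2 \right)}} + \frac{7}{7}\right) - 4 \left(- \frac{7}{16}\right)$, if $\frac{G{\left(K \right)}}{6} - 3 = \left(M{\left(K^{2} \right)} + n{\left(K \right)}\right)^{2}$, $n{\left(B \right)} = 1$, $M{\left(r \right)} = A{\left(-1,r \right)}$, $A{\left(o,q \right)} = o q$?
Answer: $\frac{67}{24} \approx 2.7917$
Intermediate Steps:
$M{\left(r \right)} = - r$
$G{\left(K \right)} = 18 + 6 \left(1 - K^{2}\right)^{2}$ ($G{\left(K \right)} = 18 + 6 \left(- K^{2} + 1\right)^{2} = 18 + 6 \left(1 - K^{2}\right)^{2}$)
$\left(\frac{3}{G{\left(-2 \right)}} + \frac{7}{7}\right) - 4 \left(- \frac{7}{16}\right) = \left(\frac{3}{18 + 6 \left(-1 + \left(-2\right)^{2}\right)^{2}} + \frac{7}{7}\right) - 4 \left(- \frac{7}{16}\right) = \left(\frac{3}{18 + 6 \left(-1 + 4\right)^{2}} + 7 \cdot \frac{1}{7}\right) - 4 \left(\left(-7\right) \frac{1}{16}\right) = \left(\frac{3}{18 + 6 \cdot 3^{2}} + 1\right) - - \frac{7}{4} = \left(\frac{3}{18 + 6 \cdot 9} + 1\right) + \frac{7}{4} = \left(\frac{3}{18 + 54} + 1\right) + \frac{7}{4} = \left(\frac{3}{72} + 1\right) + \frac{7}{4} = \left(3 \cdot \frac{1}{72} + 1\right) + \frac{7}{4} = \left(\frac{1}{24} + 1\right) + \frac{7}{4} = \frac{25}{24} + \frac{7}{4} = \frac{67}{24}$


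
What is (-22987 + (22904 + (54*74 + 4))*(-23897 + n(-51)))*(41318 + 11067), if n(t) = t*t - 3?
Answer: -30019291459955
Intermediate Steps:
n(t) = -3 + t² (n(t) = t² - 3 = -3 + t²)
(-22987 + (22904 + (54*74 + 4))*(-23897 + n(-51)))*(41318 + 11067) = (-22987 + (22904 + (54*74 + 4))*(-23897 + (-3 + (-51)²)))*(41318 + 11067) = (-22987 + (22904 + (3996 + 4))*(-23897 + (-3 + 2601)))*52385 = (-22987 + (22904 + 4000)*(-23897 + 2598))*52385 = (-22987 + 26904*(-21299))*52385 = (-22987 - 573028296)*52385 = -573051283*52385 = -30019291459955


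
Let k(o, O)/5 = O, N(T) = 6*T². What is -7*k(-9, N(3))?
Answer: -1890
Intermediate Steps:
k(o, O) = 5*O
-7*k(-9, N(3)) = -35*6*3² = -35*6*9 = -35*54 = -7*270 = -1890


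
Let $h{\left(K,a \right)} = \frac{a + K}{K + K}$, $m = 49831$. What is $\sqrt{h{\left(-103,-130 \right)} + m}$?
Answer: $\frac{\sqrt{2114676314}}{206} \approx 223.23$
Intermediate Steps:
$h{\left(K,a \right)} = \frac{K + a}{2 K}$
$\sqrt{h{\left(-103,-130 \right)} + m} = \sqrt{\frac{-103 - 130}{2 \left(-103\right)} + 49831} = \sqrt{\frac{1}{2} \left(- \frac{1}{103}\right) \left(-233\right) + 49831} = \sqrt{\frac{233}{206} + 49831} = \sqrt{\frac{10265419}{206}} = \frac{\sqrt{2114676314}}{206}$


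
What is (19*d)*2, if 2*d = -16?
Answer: -304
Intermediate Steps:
d = -8 (d = (½)*(-16) = -8)
(19*d)*2 = (19*(-8))*2 = -152*2 = -304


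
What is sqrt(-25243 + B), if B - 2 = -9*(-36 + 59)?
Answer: 2*I*sqrt(6362) ≈ 159.52*I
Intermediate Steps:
B = -205 (B = 2 - 9*(-36 + 59) = 2 - 9*23 = 2 - 207 = -205)
sqrt(-25243 + B) = sqrt(-25243 - 205) = sqrt(-25448) = 2*I*sqrt(6362)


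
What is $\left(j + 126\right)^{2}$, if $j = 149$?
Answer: $75625$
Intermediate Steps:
$\left(j + 126\right)^{2} = \left(149 + 126\right)^{2} = 275^{2} = 75625$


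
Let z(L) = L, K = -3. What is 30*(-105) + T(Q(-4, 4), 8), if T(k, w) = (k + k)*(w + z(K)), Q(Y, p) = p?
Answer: -3110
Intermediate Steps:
T(k, w) = 2*k*(-3 + w) (T(k, w) = (k + k)*(w - 3) = (2*k)*(-3 + w) = 2*k*(-3 + w))
30*(-105) + T(Q(-4, 4), 8) = 30*(-105) + 2*4*(-3 + 8) = -3150 + 2*4*5 = -3150 + 40 = -3110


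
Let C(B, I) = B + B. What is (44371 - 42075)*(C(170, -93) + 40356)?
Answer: 93438016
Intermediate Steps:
C(B, I) = 2*B
(44371 - 42075)*(C(170, -93) + 40356) = (44371 - 42075)*(2*170 + 40356) = 2296*(340 + 40356) = 2296*40696 = 93438016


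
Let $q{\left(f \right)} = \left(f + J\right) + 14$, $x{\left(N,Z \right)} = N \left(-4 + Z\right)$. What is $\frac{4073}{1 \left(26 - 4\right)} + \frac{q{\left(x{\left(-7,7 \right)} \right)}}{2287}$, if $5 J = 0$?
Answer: $\frac{9314797}{50314} \approx 185.13$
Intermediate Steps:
$J = 0$ ($J = \frac{1}{5} \cdot 0 = 0$)
$q{\left(f \right)} = 14 + f$ ($q{\left(f \right)} = \left(f + 0\right) + 14 = f + 14 = 14 + f$)
$\frac{4073}{1 \left(26 - 4\right)} + \frac{q{\left(x{\left(-7,7 \right)} \right)}}{2287} = \frac{4073}{1 \left(26 - 4\right)} + \frac{14 - 7 \left(-4 + 7\right)}{2287} = \frac{4073}{1 \cdot 22} + \left(14 - 21\right) \frac{1}{2287} = \frac{4073}{22} + \left(14 - 21\right) \frac{1}{2287} = 4073 \cdot \frac{1}{22} - \frac{7}{2287} = \frac{4073}{22} - \frac{7}{2287} = \frac{9314797}{50314}$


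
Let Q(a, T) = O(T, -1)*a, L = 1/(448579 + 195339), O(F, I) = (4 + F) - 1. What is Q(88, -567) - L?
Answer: -31958938177/643918 ≈ -49632.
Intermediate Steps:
O(F, I) = 3 + F
L = 1/643918 ≈ 1.5530e-6
Q(a, T) = a*(3 + T) (Q(a, T) = (3 + T)*a = a*(3 + T))
Q(88, -567) - L = 88*(3 - 567) - 1*1/643918 = 88*(-564) - 1/643918 = -49632 - 1/643918 = -31958938177/643918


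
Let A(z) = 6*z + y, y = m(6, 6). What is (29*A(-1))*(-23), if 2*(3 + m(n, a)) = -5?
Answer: 15341/2 ≈ 7670.5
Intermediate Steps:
m(n, a) = -11/2 (m(n, a) = -3 + (½)*(-5) = -3 - 5/2 = -11/2)
y = -11/2 ≈ -5.5000
A(z) = -11/2 + 6*z (A(z) = 6*z - 11/2 = -11/2 + 6*z)
(29*A(-1))*(-23) = (29*(-11/2 + 6*(-1)))*(-23) = (29*(-11/2 - 6))*(-23) = (29*(-23/2))*(-23) = -667/2*(-23) = 15341/2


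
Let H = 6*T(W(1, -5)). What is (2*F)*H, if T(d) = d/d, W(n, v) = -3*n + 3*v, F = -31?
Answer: -372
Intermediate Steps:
T(d) = 1
H = 6 (H = 6*1 = 6)
(2*F)*H = (2*(-31))*6 = -62*6 = -372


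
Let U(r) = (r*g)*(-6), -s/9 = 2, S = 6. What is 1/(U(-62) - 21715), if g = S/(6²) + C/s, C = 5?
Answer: -3/65269 ≈ -4.5964e-5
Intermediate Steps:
s = -18 (s = -9*2 = -18)
g = -⅑ (g = 6/(6²) + 5/(-18) = 6/36 + 5*(-1/18) = 6*(1/36) - 5/18 = ⅙ - 5/18 = -⅑ ≈ -0.11111)
U(r) = 2*r/3 (U(r) = (r*(-⅑))*(-6) = -r/9*(-6) = 2*r/3)
1/(U(-62) - 21715) = 1/((⅔)*(-62) - 21715) = 1/(-124/3 - 21715) = 1/(-65269/3) = -3/65269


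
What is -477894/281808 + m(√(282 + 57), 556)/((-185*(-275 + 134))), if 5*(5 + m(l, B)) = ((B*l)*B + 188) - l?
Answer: -3460188347/2041933800 + 557*√339/235 ≈ 41.946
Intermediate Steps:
m(l, B) = 163/5 - l/5 + l*B²/5 (m(l, B) = -5 + (((B*l)*B + 188) - l)/5 = -5 + ((l*B² + 188) - l)/5 = -5 + ((188 + l*B²) - l)/5 = -5 + (188 - l + l*B²)/5 = -5 + (188/5 - l/5 + l*B²/5) = 163/5 - l/5 + l*B²/5)
-477894/281808 + m(√(282 + 57), 556)/((-185*(-275 + 134))) = -477894/281808 + (163/5 - √(282 + 57)/5 + (⅕)*√(282 + 57)*556²)/((-185*(-275 + 134))) = -477894*1/281808 + (163/5 - √339/5 + (⅕)*√339*309136)/((-185*(-141))) = -79649/46968 + (163/5 - √339/5 + 309136*√339/5)/26085 = -79649/46968 + (163/5 + 61827*√339)*(1/26085) = -79649/46968 + (163/130425 + 557*√339/235) = -3460188347/2041933800 + 557*√339/235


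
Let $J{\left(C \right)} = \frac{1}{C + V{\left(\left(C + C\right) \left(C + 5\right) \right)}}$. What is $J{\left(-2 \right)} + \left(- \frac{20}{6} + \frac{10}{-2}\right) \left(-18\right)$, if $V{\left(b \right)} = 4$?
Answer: $\frac{301}{2} \approx 150.5$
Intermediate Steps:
$J{\left(C \right)} = \frac{1}{4 + C}$ ($J{\left(C \right)} = \frac{1}{C + 4} = \frac{1}{4 + C}$)
$J{\left(-2 \right)} + \left(- \frac{20}{6} + \frac{10}{-2}\right) \left(-18\right) = \frac{1}{4 - 2} + \left(- \frac{20}{6} + \frac{10}{-2}\right) \left(-18\right) = \frac{1}{2} + \left(\left(-20\right) \frac{1}{6} + 10 \left(- \frac{1}{2}\right)\right) \left(-18\right) = \frac{1}{2} + \left(- \frac{10}{3} - 5\right) \left(-18\right) = \frac{1}{2} - -150 = \frac{1}{2} + 150 = \frac{301}{2}$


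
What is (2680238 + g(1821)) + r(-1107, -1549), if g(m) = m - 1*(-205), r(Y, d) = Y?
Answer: 2681157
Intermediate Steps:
g(m) = 205 + m (g(m) = m + 205 = 205 + m)
(2680238 + g(1821)) + r(-1107, -1549) = (2680238 + (205 + 1821)) - 1107 = (2680238 + 2026) - 1107 = 2682264 - 1107 = 2681157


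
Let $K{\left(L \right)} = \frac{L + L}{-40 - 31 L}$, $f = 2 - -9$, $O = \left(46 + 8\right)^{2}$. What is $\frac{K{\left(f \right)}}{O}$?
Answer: $- \frac{11}{555498} \approx -1.9802 \cdot 10^{-5}$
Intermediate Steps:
$O = 2916$ ($O = 54^{2} = 2916$)
$f = 11$ ($f = 2 + 9 = 11$)
$K{\left(L \right)} = \frac{2 L}{-40 - 31 L}$
$\frac{K{\left(f \right)}}{O} = \frac{\left(-2\right) 11 \frac{1}{40 + 31 \cdot 11}}{2916} = \left(-2\right) 11 \frac{1}{40 + 341} \cdot \frac{1}{2916} = \left(-2\right) 11 \cdot \frac{1}{381} \cdot \frac{1}{2916} = \left(- \frac{22}{381}\right) \frac{1}{2916} = - \frac{11}{555498}$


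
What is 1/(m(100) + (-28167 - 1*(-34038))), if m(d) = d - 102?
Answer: 1/5869 ≈ 0.00017039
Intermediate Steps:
m(d) = -102 + d
1/(m(100) + (-28167 - 1*(-34038))) = 1/((-102 + 100) + (-28167 - 1*(-34038))) = 1/(-2 + (-28167 + 34038)) = 1/(-2 + 5871) = 1/5869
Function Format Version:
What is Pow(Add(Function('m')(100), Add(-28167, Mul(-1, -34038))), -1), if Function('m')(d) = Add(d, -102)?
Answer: Rational(1, 5869) ≈ 0.00017039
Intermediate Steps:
Function('m')(d) = Add(-102, d)
Pow(Add(Function('m')(100), Add(-28167, Mul(-1, -34038))), -1) = Pow(Add(Add(-102, 100), Add(-28167, Mul(-1, -34038))), -1) = Pow(Add(-2, Add(-28167, 34038)), -1) = Pow(Add(-2, 5871), -1) = Pow(5869, -1) = Rational(1, 5869)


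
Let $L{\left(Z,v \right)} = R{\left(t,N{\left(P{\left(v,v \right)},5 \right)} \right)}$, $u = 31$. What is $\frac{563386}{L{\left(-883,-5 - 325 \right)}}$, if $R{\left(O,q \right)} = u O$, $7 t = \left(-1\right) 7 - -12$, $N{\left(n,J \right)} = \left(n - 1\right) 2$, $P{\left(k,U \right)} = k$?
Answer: $\frac{3943702}{155} \approx 25443.0$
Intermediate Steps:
$N{\left(n,J \right)} = -2 + 2 n$ ($N{\left(n,J \right)} = \left(-1 + n\right) 2 = -2 + 2 n$)
$t = \frac{5}{7}$ ($t = \frac{\left(-1\right) 7 - -12}{7} = \frac{-7 + 12}{7} = \frac{1}{7} \cdot 5 = \frac{5}{7} \approx 0.71429$)
$R{\left(O,q \right)} = 31 O$
$L{\left(Z,v \right)} = \frac{155}{7}$ ($L{\left(Z,v \right)} = 31 \cdot \frac{5}{7} = \frac{155}{7}$)
$\frac{563386}{L{\left(-883,-5 - 325 \right)}} = \frac{563386}{\frac{155}{7}} = 563386 \cdot \frac{7}{155} = \frac{3943702}{155}$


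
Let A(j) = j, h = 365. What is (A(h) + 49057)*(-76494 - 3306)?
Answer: -3943875600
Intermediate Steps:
(A(h) + 49057)*(-76494 - 3306) = (365 + 49057)*(-76494 - 3306) = 49422*(-79800) = -3943875600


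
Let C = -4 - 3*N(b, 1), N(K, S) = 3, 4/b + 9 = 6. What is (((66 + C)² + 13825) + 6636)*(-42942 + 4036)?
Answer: -905342620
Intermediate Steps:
b = -4/3 (b = 4/(-9 + 6) = 4/(-3) = 4*(-⅓) = -4/3 ≈ -1.3333)
C = -13 (C = -4 - 3*3 = -4 - 9 = -13)
(((66 + C)² + 13825) + 6636)*(-42942 + 4036) = (((66 - 13)² + 13825) + 6636)*(-42942 + 4036) = ((53² + 13825) + 6636)*(-38906) = ((2809 + 13825) + 6636)*(-38906) = (16634 + 6636)*(-38906) = 23270*(-38906) = -905342620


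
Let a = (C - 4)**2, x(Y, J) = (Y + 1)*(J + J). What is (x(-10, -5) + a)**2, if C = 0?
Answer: 11236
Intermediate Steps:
x(Y, J) = 2*J*(1 + Y) (x(Y, J) = (1 + Y)*(2*J) = 2*J*(1 + Y))
a = 16 (a = (0 - 4)**2 = (-4)**2 = 16)
(x(-10, -5) + a)**2 = (2*(-5)*(1 - 10) + 16)**2 = (2*(-5)*(-9) + 16)**2 = (90 + 16)**2 = 106**2 = 11236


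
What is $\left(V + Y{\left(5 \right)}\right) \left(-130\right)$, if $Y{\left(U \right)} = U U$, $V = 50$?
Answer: $-9750$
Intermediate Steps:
$Y{\left(U \right)} = U^{2}$
$\left(V + Y{\left(5 \right)}\right) \left(-130\right) = \left(50 + 5^{2}\right) \left(-130\right) = \left(50 + 25\right) \left(-130\right) = 75 \left(-130\right) = -9750$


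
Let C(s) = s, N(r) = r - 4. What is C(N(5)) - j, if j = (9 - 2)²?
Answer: -48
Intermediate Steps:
N(r) = -4 + r
j = 49 (j = 7² = 49)
C(N(5)) - j = (-4 + 5) - 1*49 = 1 - 49 = -48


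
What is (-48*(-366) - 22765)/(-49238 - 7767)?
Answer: 5197/57005 ≈ 0.091167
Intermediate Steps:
(-48*(-366) - 22765)/(-49238 - 7767) = (17568 - 22765)/(-57005) = -5197*(-1/57005) = 5197/57005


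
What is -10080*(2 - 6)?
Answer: 40320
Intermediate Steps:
-10080*(2 - 6) = -10080*(-4) = -672*(-60) = 40320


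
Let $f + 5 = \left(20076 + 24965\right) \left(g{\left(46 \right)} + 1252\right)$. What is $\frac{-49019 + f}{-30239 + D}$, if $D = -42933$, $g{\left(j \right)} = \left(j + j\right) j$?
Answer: $- \frac{61738955}{18293} \approx -3375.0$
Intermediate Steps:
$g{\left(j \right)} = 2 j^{2}$ ($g{\left(j \right)} = 2 j j = 2 j^{2}$)
$f = 247004839$ ($f = -5 + \left(20076 + 24965\right) \left(2 \cdot 46^{2} + 1252\right) = -5 + 45041 \left(2 \cdot 2116 + 1252\right) = -5 + 45041 \left(4232 + 1252\right) = -5 + 45041 \cdot 5484 = -5 + 247004844 = 247004839$)
$\frac{-49019 + f}{-30239 + D} = \frac{-49019 + 247004839}{-30239 - 42933} = \frac{246955820}{-73172} = 246955820 \left(- \frac{1}{73172}\right) = - \frac{61738955}{18293}$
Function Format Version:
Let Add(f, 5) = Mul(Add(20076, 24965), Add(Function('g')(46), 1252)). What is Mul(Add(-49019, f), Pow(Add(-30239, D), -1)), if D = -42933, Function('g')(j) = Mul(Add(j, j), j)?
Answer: Rational(-61738955, 18293) ≈ -3375.0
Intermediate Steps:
Function('g')(j) = Mul(2, Pow(j, 2)) (Function('g')(j) = Mul(Mul(2, j), j) = Mul(2, Pow(j, 2)))
f = 247004839 (f = Add(-5, Mul(Add(20076, 24965), Add(Mul(2, Pow(46, 2)), 1252))) = Add(-5, Mul(45041, Add(Mul(2, 2116), 1252))) = Add(-5, Mul(45041, Add(4232, 1252))) = Add(-5, Mul(45041, 5484)) = Add(-5, 247004844) = 247004839)
Mul(Add(-49019, f), Pow(Add(-30239, D), -1)) = Mul(Add(-49019, 247004839), Pow(Add(-30239, -42933), -1)) = Mul(246955820, Pow(-73172, -1)) = Mul(246955820, Rational(-1, 73172)) = Rational(-61738955, 18293)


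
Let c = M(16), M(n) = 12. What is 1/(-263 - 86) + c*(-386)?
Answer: -1616569/349 ≈ -4632.0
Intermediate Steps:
c = 12
1/(-263 - 86) + c*(-386) = 1/(-263 - 86) + 12*(-386) = 1/(-349) - 4632 = -1/349 - 4632 = -1616569/349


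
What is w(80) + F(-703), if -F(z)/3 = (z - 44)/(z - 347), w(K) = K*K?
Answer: 2239253/350 ≈ 6397.9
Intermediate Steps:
w(K) = K**2
F(z) = -3*(-44 + z)/(-347 + z) (F(z) = -3*(z - 44)/(z - 347) = -3*(-44 + z)/(-347 + z))
w(80) + F(-703) = 80**2 + 3*(44 - 1*(-703))/(-347 - 703) = 6400 + 3*(44 + 703)/(-1050) = 6400 + 3*(-1/1050)*747 = 6400 - 747/350 = 2239253/350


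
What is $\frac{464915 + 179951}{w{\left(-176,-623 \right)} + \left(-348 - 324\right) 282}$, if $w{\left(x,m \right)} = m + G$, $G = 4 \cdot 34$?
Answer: $- \frac{644866}{189991} \approx -3.3942$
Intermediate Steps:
$G = 136$
$w{\left(x,m \right)} = 136 + m$ ($w{\left(x,m \right)} = m + 136 = 136 + m$)
$\frac{464915 + 179951}{w{\left(-176,-623 \right)} + \left(-348 - 324\right) 282} = \frac{464915 + 179951}{\left(136 - 623\right) + \left(-348 - 324\right) 282} = \frac{644866}{-487 - 189504} = \frac{644866}{-189991} = 644866 \left(- \frac{1}{189991}\right) = - \frac{644866}{189991}$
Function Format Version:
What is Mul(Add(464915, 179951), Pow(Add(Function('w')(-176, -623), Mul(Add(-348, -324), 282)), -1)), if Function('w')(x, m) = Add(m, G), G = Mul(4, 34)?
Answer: Rational(-644866, 189991) ≈ -3.3942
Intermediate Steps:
G = 136
Function('w')(x, m) = Add(136, m) (Function('w')(x, m) = Add(m, 136) = Add(136, m))
Mul(Add(464915, 179951), Pow(Add(Function('w')(-176, -623), Mul(Add(-348, -324), 282)), -1)) = Mul(Add(464915, 179951), Pow(Add(Add(136, -623), Mul(Add(-348, -324), 282)), -1)) = Mul(644866, Pow(Add(-487, Mul(-672, 282)), -1)) = Mul(644866, Pow(Add(-487, -189504), -1)) = Mul(644866, Pow(-189991, -1)) = Mul(644866, Rational(-1, 189991)) = Rational(-644866, 189991)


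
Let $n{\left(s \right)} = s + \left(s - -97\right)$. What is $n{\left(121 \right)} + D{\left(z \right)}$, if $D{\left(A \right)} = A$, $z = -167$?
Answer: $172$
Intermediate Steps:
$n{\left(s \right)} = 97 + 2 s$ ($n{\left(s \right)} = s + \left(s + 97\right) = s + \left(97 + s\right) = 97 + 2 s$)
$n{\left(121 \right)} + D{\left(z \right)} = \left(97 + 2 \cdot 121\right) - 167 = \left(97 + 242\right) - 167 = 339 - 167 = 172$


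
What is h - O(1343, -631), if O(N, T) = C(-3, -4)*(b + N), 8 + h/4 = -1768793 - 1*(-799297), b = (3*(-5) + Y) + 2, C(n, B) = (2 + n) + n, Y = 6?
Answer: -3872672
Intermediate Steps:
C(n, B) = 2 + 2*n
b = -7 (b = (3*(-5) + 6) + 2 = (-15 + 6) + 2 = -9 + 2 = -7)
h = -3878016 (h = -32 + 4*(-1768793 - 1*(-799297)) = -32 + 4*(-1768793 + 799297) = -32 + 4*(-969496) = -32 - 3877984 = -3878016)
O(N, T) = 28 - 4*N (O(N, T) = (2 + 2*(-3))*(-7 + N) = (2 - 6)*(-7 + N) = -4*(-7 + N) = 28 - 4*N)
h - O(1343, -631) = -3878016 - (28 - 4*1343) = -3878016 - (28 - 5372) = -3878016 - 1*(-5344) = -3878016 + 5344 = -3872672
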